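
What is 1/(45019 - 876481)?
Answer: -1/831462 ≈ -1.2027e-6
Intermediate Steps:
1/(45019 - 876481) = 1/(-831462) = -1/831462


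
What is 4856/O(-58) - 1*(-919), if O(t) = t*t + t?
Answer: 1521535/1653 ≈ 920.47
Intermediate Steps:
O(t) = t + t² (O(t) = t² + t = t + t²)
4856/O(-58) - 1*(-919) = 4856/((-58*(1 - 58))) - 1*(-919) = 4856/((-58*(-57))) + 919 = 4856/3306 + 919 = 4856*(1/3306) + 919 = 2428/1653 + 919 = 1521535/1653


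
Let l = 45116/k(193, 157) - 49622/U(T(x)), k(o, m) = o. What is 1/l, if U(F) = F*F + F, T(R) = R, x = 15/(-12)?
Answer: -965/153007156 ≈ -6.3069e-6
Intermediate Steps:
x = -5/4 (x = 15*(-1/12) = -5/4 ≈ -1.2500)
U(F) = F + F**2 (U(F) = F**2 + F = F + F**2)
l = -153007156/965 (l = 45116/193 - 49622*(-4/(5*(1 - 5/4))) = 45116*(1/193) - 49622/((-5/4*(-1/4))) = 45116/193 - 49622/5/16 = 45116/193 - 49622*16/5 = 45116/193 - 793952/5 = -153007156/965 ≈ -1.5856e+5)
1/l = 1/(-153007156/965) = -965/153007156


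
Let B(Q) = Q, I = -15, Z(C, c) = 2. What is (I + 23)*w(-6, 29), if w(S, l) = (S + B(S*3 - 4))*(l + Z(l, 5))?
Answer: -6944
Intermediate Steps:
w(S, l) = (-4 + 4*S)*(2 + l) (w(S, l) = (S + (S*3 - 4))*(l + 2) = (S + (3*S - 4))*(2 + l) = (S + (-4 + 3*S))*(2 + l) = (-4 + 4*S)*(2 + l))
(I + 23)*w(-6, 29) = (-15 + 23)*(-8 - 4*29 + 8*(-6) + 4*(-6)*29) = 8*(-8 - 116 - 48 - 696) = 8*(-868) = -6944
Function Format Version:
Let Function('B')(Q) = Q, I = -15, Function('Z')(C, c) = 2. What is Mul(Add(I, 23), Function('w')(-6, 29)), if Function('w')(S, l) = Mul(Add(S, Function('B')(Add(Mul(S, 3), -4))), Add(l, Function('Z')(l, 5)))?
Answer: -6944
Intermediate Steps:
Function('w')(S, l) = Mul(Add(-4, Mul(4, S)), Add(2, l)) (Function('w')(S, l) = Mul(Add(S, Add(Mul(S, 3), -4)), Add(l, 2)) = Mul(Add(S, Add(Mul(3, S), -4)), Add(2, l)) = Mul(Add(S, Add(-4, Mul(3, S))), Add(2, l)) = Mul(Add(-4, Mul(4, S)), Add(2, l)))
Mul(Add(I, 23), Function('w')(-6, 29)) = Mul(Add(-15, 23), Add(-8, Mul(-4, 29), Mul(8, -6), Mul(4, -6, 29))) = Mul(8, Add(-8, -116, -48, -696)) = Mul(8, -868) = -6944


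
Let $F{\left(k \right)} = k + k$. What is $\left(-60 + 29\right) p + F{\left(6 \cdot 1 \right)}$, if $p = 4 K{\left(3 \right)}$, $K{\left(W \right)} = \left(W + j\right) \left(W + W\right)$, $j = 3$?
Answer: $-4452$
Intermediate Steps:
$K{\left(W \right)} = 2 W \left(3 + W\right)$ ($K{\left(W \right)} = \left(W + 3\right) \left(W + W\right) = \left(3 + W\right) 2 W = 2 W \left(3 + W\right)$)
$F{\left(k \right)} = 2 k$
$p = 144$ ($p = 4 \cdot 2 \cdot 3 \left(3 + 3\right) = 4 \cdot 2 \cdot 3 \cdot 6 = 4 \cdot 36 = 144$)
$\left(-60 + 29\right) p + F{\left(6 \cdot 1 \right)} = \left(-60 + 29\right) 144 + 2 \cdot 6 \cdot 1 = \left(-31\right) 144 + 2 \cdot 6 = -4464 + 12 = -4452$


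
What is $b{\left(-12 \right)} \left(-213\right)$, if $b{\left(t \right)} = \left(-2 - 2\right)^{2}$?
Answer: $-3408$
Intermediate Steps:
$b{\left(t \right)} = 16$ ($b{\left(t \right)} = \left(-4\right)^{2} = 16$)
$b{\left(-12 \right)} \left(-213\right) = 16 \left(-213\right) = -3408$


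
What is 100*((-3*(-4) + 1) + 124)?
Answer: 13700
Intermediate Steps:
100*((-3*(-4) + 1) + 124) = 100*((12 + 1) + 124) = 100*(13 + 124) = 100*137 = 13700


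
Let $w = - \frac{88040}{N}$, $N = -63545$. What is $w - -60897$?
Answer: $\frac{10900811}{179} \approx 60898.0$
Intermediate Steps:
$w = \frac{248}{179}$ ($w = - \frac{88040}{-63545} = \left(-88040\right) \left(- \frac{1}{63545}\right) = \frac{248}{179} \approx 1.3855$)
$w - -60897 = \frac{248}{179} - -60897 = \frac{248}{179} + 60897 = \frac{10900811}{179}$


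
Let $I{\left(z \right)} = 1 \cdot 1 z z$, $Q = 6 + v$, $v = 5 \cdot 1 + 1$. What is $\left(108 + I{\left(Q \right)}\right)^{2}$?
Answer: $63504$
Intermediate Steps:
$v = 6$ ($v = 5 + 1 = 6$)
$Q = 12$ ($Q = 6 + 6 = 12$)
$I{\left(z \right)} = z^{2}$ ($I{\left(z \right)} = 1 z z = 1 z^{2} = z^{2}$)
$\left(108 + I{\left(Q \right)}\right)^{2} = \left(108 + 12^{2}\right)^{2} = \left(108 + 144\right)^{2} = 252^{2} = 63504$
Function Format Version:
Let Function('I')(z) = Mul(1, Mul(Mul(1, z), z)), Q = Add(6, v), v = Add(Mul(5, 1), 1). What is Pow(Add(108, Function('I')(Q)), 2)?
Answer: 63504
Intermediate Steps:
v = 6 (v = Add(5, 1) = 6)
Q = 12 (Q = Add(6, 6) = 12)
Function('I')(z) = Pow(z, 2) (Function('I')(z) = Mul(1, Mul(z, z)) = Mul(1, Pow(z, 2)) = Pow(z, 2))
Pow(Add(108, Function('I')(Q)), 2) = Pow(Add(108, Pow(12, 2)), 2) = Pow(Add(108, 144), 2) = Pow(252, 2) = 63504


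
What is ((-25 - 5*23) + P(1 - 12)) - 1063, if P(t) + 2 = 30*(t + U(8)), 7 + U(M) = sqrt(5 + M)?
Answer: -1745 + 30*sqrt(13) ≈ -1636.8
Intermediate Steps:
U(M) = -7 + sqrt(5 + M)
P(t) = -212 + 30*t + 30*sqrt(13) (P(t) = -2 + 30*(t + (-7 + sqrt(5 + 8))) = -2 + 30*(t + (-7 + sqrt(13))) = -2 + 30*(-7 + t + sqrt(13)) = -2 + (-210 + 30*t + 30*sqrt(13)) = -212 + 30*t + 30*sqrt(13))
((-25 - 5*23) + P(1 - 12)) - 1063 = ((-25 - 5*23) + (-212 + 30*(1 - 12) + 30*sqrt(13))) - 1063 = ((-25 - 115) + (-212 + 30*(-11) + 30*sqrt(13))) - 1063 = (-140 + (-212 - 330 + 30*sqrt(13))) - 1063 = (-140 + (-542 + 30*sqrt(13))) - 1063 = (-682 + 30*sqrt(13)) - 1063 = -1745 + 30*sqrt(13)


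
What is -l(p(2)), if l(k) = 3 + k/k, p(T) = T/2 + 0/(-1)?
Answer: -4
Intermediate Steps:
p(T) = T/2 (p(T) = T*(½) + 0*(-1) = T/2 + 0 = T/2)
l(k) = 4 (l(k) = 3 + 1 = 4)
-l(p(2)) = -1*4 = -4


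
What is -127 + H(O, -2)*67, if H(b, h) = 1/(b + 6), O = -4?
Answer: -187/2 ≈ -93.500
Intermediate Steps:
H(b, h) = 1/(6 + b)
-127 + H(O, -2)*67 = -127 + 67/(6 - 4) = -127 + 67/2 = -187/2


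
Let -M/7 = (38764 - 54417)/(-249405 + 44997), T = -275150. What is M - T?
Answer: 56242751629/204408 ≈ 2.7515e+5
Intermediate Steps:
M = -109571/204408 (M = -7*(38764 - 54417)/(-249405 + 44997) = -(-109571)/(-204408) = -(-109571)*(-1)/204408 = -7*15653/204408 = -109571/204408 ≈ -0.53604)
M - T = -109571/204408 - 1*(-275150) = -109571/204408 + 275150 = 56242751629/204408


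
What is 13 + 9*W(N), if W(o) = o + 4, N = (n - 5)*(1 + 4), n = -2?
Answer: -266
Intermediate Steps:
N = -35 (N = (-2 - 5)*(1 + 4) = -7*5 = -35)
W(o) = 4 + o
13 + 9*W(N) = 13 + 9*(4 - 35) = 13 + 9*(-31) = 13 - 279 = -266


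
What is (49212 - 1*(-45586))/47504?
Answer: 47399/23752 ≈ 1.9956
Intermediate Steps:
(49212 - 1*(-45586))/47504 = (49212 + 45586)*(1/47504) = 94798*(1/47504) = 47399/23752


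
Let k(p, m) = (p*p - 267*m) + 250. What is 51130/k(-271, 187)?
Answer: 25565/11881 ≈ 2.1518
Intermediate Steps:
k(p, m) = 250 + p² - 267*m (k(p, m) = (p² - 267*m) + 250 = 250 + p² - 267*m)
51130/k(-271, 187) = 51130/(250 + (-271)² - 267*187) = 51130/(250 + 73441 - 49929) = 51130/23762 = 51130*(1/23762) = 25565/11881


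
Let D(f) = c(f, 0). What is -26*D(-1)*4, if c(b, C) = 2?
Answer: -208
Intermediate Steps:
D(f) = 2
-26*D(-1)*4 = -26*2*4 = -52*4 = -208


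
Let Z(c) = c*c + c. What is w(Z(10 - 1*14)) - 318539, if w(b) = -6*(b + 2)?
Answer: -318623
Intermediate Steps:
Z(c) = c + c² (Z(c) = c² + c = c + c²)
w(b) = -12 - 6*b (w(b) = -6*(2 + b) = -12 - 6*b)
w(Z(10 - 1*14)) - 318539 = (-12 - 6*(10 - 1*14)*(1 + (10 - 1*14))) - 318539 = (-12 - 6*(10 - 14)*(1 + (10 - 14))) - 318539 = (-12 - (-24)*(1 - 4)) - 318539 = (-12 - (-24)*(-3)) - 318539 = (-12 - 6*12) - 318539 = (-12 - 72) - 318539 = -84 - 318539 = -318623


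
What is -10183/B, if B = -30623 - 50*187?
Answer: 10183/39973 ≈ 0.25475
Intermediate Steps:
B = -39973 (B = -30623 - 9350 = -39973)
-10183/B = -10183/(-39973) = -10183*(-1/39973) = 10183/39973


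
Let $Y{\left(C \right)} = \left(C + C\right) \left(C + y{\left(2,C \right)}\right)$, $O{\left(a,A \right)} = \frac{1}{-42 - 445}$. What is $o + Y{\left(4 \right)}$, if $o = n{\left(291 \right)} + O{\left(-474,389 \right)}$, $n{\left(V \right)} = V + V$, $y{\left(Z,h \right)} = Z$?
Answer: $\frac{306809}{487} \approx 630.0$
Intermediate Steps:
$n{\left(V \right)} = 2 V$
$O{\left(a,A \right)} = - \frac{1}{487}$ ($O{\left(a,A \right)} = \frac{1}{-487} = - \frac{1}{487}$)
$Y{\left(C \right)} = 2 C \left(2 + C\right)$ ($Y{\left(C \right)} = \left(C + C\right) \left(C + 2\right) = 2 C \left(2 + C\right)$)
$o = \frac{283433}{487}$ ($o = 2 \cdot 291 - \frac{1}{487} = 582 - \frac{1}{487} = \frac{283433}{487} \approx 582.0$)
$o + Y{\left(4 \right)} = \frac{283433}{487} + 2 \cdot 4 \left(2 + 4\right) = \frac{283433}{487} + 2 \cdot 4 \cdot 6 = \frac{283433}{487} + 48 = \frac{306809}{487}$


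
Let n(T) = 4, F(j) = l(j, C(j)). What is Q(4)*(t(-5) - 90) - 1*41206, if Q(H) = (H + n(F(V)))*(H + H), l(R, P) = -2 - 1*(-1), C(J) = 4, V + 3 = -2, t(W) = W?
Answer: -47286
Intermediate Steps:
V = -5 (V = -3 - 2 = -5)
l(R, P) = -1 (l(R, P) = -2 + 1 = -1)
F(j) = -1
Q(H) = 2*H*(4 + H) (Q(H) = (H + 4)*(H + H) = (4 + H)*(2*H) = 2*H*(4 + H))
Q(4)*(t(-5) - 90) - 1*41206 = (2*4*(4 + 4))*(-5 - 90) - 1*41206 = (2*4*8)*(-95) - 41206 = 64*(-95) - 41206 = -6080 - 41206 = -47286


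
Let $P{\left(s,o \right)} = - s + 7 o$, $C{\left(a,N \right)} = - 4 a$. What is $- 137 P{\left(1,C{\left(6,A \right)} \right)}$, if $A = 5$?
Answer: $23153$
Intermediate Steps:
$- 137 P{\left(1,C{\left(6,A \right)} \right)} = - 137 \left(\left(-1\right) 1 + 7 \left(\left(-4\right) 6\right)\right) = - 137 \left(-1 + 7 \left(-24\right)\right) = - 137 \left(-1 - 168\right) = \left(-137\right) \left(-169\right) = 23153$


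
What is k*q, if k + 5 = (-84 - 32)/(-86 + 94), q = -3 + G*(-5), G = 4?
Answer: 897/2 ≈ 448.50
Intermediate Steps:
q = -23 (q = -3 + 4*(-5) = -3 - 20 = -23)
k = -39/2 (k = -5 + (-84 - 32)/(-86 + 94) = -5 - 116/8 = -5 - 116*1/8 = -5 - 29/2 = -39/2 ≈ -19.500)
k*q = -39/2*(-23) = 897/2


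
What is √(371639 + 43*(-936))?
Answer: √331391 ≈ 575.67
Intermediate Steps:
√(371639 + 43*(-936)) = √(371639 - 40248) = √331391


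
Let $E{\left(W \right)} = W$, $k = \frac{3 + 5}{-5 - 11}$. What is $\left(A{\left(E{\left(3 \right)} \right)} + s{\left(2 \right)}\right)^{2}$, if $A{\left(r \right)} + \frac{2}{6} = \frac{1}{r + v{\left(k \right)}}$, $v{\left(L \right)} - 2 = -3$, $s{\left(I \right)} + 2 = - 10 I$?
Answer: $\frac{17161}{36} \approx 476.69$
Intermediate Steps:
$k = - \frac{1}{2}$ ($k = \frac{8}{-5 - 11} = \frac{8}{-16} = 8 \left(- \frac{1}{16}\right) = - \frac{1}{2} \approx -0.5$)
$s{\left(I \right)} = -2 - 10 I$
$v{\left(L \right)} = -1$ ($v{\left(L \right)} = 2 - 3 = -1$)
$A{\left(r \right)} = - \frac{1}{3} + \frac{1}{-1 + r}$ ($A{\left(r \right)} = - \frac{1}{3} + \frac{1}{r - 1} = - \frac{1}{3} + \frac{1}{-1 + r}$)
$\left(A{\left(E{\left(3 \right)} \right)} + s{\left(2 \right)}\right)^{2} = \left(\frac{4 - 3}{3 \left(-1 + 3\right)} - 22\right)^{2} = \left(\frac{4 - 3}{3 \cdot 2} - 22\right)^{2} = \left(\frac{1}{3} \cdot \frac{1}{2} \cdot 1 - 22\right)^{2} = \left(\frac{1}{6} - 22\right)^{2} = \left(- \frac{131}{6}\right)^{2} = \frac{17161}{36}$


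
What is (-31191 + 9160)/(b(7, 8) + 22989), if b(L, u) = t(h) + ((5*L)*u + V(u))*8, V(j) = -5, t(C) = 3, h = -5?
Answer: -22031/25192 ≈ -0.87452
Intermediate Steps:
b(L, u) = -37 + 40*L*u (b(L, u) = 3 + ((5*L)*u - 5)*8 = 3 + (5*L*u - 5)*8 = 3 + (-5 + 5*L*u)*8 = 3 + (-40 + 40*L*u) = -37 + 40*L*u)
(-31191 + 9160)/(b(7, 8) + 22989) = (-31191 + 9160)/((-37 + 40*7*8) + 22989) = -22031/((-37 + 2240) + 22989) = -22031/(2203 + 22989) = -22031/25192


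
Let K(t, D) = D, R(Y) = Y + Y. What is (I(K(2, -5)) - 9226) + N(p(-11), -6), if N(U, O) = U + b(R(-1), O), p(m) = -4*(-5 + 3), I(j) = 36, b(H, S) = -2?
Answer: -9184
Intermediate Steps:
R(Y) = 2*Y
p(m) = 8 (p(m) = -4*(-2) = 8)
N(U, O) = -2 + U (N(U, O) = U - 2 = -2 + U)
(I(K(2, -5)) - 9226) + N(p(-11), -6) = (36 - 9226) + (-2 + 8) = -9190 + 6 = -9184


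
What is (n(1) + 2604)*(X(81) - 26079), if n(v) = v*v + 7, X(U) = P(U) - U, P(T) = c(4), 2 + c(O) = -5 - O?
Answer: -68358652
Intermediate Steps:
c(O) = -7 - O (c(O) = -2 + (-5 - O) = -7 - O)
P(T) = -11 (P(T) = -7 - 1*4 = -7 - 4 = -11)
X(U) = -11 - U
n(v) = 7 + v**2 (n(v) = v**2 + 7 = 7 + v**2)
(n(1) + 2604)*(X(81) - 26079) = ((7 + 1**2) + 2604)*((-11 - 1*81) - 26079) = ((7 + 1) + 2604)*((-11 - 81) - 26079) = (8 + 2604)*(-92 - 26079) = 2612*(-26171) = -68358652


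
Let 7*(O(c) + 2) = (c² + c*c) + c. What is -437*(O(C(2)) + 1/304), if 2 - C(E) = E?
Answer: 13961/16 ≈ 872.56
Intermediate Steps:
C(E) = 2 - E
O(c) = -2 + c/7 + 2*c²/7 (O(c) = -2 + ((c² + c*c) + c)/7 = -2 + ((c² + c²) + c)/7 = -2 + (2*c² + c)/7 = -2 + (c + 2*c²)/7 = -2 + (c/7 + 2*c²/7) = -2 + c/7 + 2*c²/7)
-437*(O(C(2)) + 1/304) = -437*((-2 + (2 - 1*2)/7 + 2*(2 - 1*2)²/7) + 1/304) = -437*((-2 + (2 - 2)/7 + 2*(2 - 2)²/7) + 1/304) = -437*((-2 + (⅐)*0 + (2/7)*0²) + 1/304) = -437*((-2 + 0 + (2/7)*0) + 1/304) = -437*((-2 + 0 + 0) + 1/304) = -437*(-2 + 1/304) = -437*(-607/304) = 13961/16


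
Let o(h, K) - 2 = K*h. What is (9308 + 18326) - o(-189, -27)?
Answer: 22529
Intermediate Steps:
o(h, K) = 2 + K*h
(9308 + 18326) - o(-189, -27) = (9308 + 18326) - (2 - 27*(-189)) = 27634 - (2 + 5103) = 27634 - 1*5105 = 27634 - 5105 = 22529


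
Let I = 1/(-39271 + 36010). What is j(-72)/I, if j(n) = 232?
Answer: -756552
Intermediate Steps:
I = -1/3261 (I = 1/(-3261) = -1/3261 ≈ -0.00030665)
j(-72)/I = 232/(-1/3261) = 232*(-3261) = -756552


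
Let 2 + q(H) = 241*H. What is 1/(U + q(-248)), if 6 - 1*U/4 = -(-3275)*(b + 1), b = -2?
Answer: -1/46646 ≈ -2.1438e-5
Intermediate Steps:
q(H) = -2 + 241*H
U = 13124 (U = 24 - (-2620)*(-5*(-2 + 1)) = 24 - (-2620)*(-5*(-1)) = 24 - (-2620)*5 = 24 - 4*(-3275) = 24 + 13100 = 13124)
1/(U + q(-248)) = 1/(13124 + (-2 + 241*(-248))) = 1/(13124 + (-2 - 59768)) = 1/(13124 - 59770) = 1/(-46646) = -1/46646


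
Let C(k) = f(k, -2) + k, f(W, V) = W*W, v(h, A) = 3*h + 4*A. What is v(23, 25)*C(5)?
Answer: 5070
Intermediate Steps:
f(W, V) = W**2
C(k) = k + k**2 (C(k) = k**2 + k = k + k**2)
v(23, 25)*C(5) = (3*23 + 4*25)*(5*(1 + 5)) = (69 + 100)*(5*6) = 169*30 = 5070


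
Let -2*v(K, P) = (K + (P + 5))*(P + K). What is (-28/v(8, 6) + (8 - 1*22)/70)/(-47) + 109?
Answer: 486684/4465 ≈ 109.00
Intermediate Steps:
v(K, P) = -(K + P)*(5 + K + P)/2 (v(K, P) = -(K + (P + 5))*(P + K)/2 = -(K + (5 + P))*(K + P)/2 = -(5 + K + P)*(K + P)/2 = -(K + P)*(5 + K + P)/2)
(-28/v(8, 6) + (8 - 1*22)/70)/(-47) + 109 = (-28/(-5/2*8 - 5/2*6 - 1/2*8**2 - 1/2*6**2 - 1*8*6) + (8 - 1*22)/70)/(-47) + 109 = -(-28/(-20 - 15 - 1/2*64 - 1/2*36 - 48) + (8 - 22)*(1/70))/47 + 109 = -(-28/(-20 - 15 - 32 - 18 - 48) - 14*1/70)/47 + 109 = -(-28/(-133) - 1/5)/47 + 109 = -(-28*(-1/133) - 1/5)/47 + 109 = -(4/19 - 1/5)/47 + 109 = -1/47*1/95 + 109 = -1/4465 + 109 = 486684/4465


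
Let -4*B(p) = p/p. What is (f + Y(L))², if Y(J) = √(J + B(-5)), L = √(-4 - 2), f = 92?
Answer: (184 + √(-1 + 4*I*√6))²/4 ≈ 8657.3 + 216.72*I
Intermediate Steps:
L = I*√6 (L = √(-6) = I*√6 ≈ 2.4495*I)
B(p) = -¼ (B(p) = -p/(4*p) = -¼*1 = -¼)
Y(J) = √(-¼ + J) (Y(J) = √(J - ¼) = √(-¼ + J))
(f + Y(L))² = (92 + √(-1 + 4*(I*√6))/2)² = (92 + √(-1 + 4*I*√6)/2)²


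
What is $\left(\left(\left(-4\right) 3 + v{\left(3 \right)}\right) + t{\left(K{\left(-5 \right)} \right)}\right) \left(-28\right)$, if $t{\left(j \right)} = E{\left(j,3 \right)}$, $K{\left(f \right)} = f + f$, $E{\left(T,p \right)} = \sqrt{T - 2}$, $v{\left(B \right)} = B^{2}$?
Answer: $84 - 56 i \sqrt{3} \approx 84.0 - 96.995 i$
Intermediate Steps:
$E{\left(T,p \right)} = \sqrt{-2 + T}$
$K{\left(f \right)} = 2 f$
$t{\left(j \right)} = \sqrt{-2 + j}$
$\left(\left(\left(-4\right) 3 + v{\left(3 \right)}\right) + t{\left(K{\left(-5 \right)} \right)}\right) \left(-28\right) = \left(\left(\left(-4\right) 3 + 3^{2}\right) + \sqrt{-2 + 2 \left(-5\right)}\right) \left(-28\right) = \left(\left(-12 + 9\right) + \sqrt{-2 - 10}\right) \left(-28\right) = \left(-3 + \sqrt{-12}\right) \left(-28\right) = \left(-3 + 2 i \sqrt{3}\right) \left(-28\right) = 84 - 56 i \sqrt{3}$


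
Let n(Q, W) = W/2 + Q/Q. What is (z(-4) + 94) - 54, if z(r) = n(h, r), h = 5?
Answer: 39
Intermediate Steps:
n(Q, W) = 1 + W/2 (n(Q, W) = W*(½) + 1 = W/2 + 1 = 1 + W/2)
z(r) = 1 + r/2
(z(-4) + 94) - 54 = ((1 + (½)*(-4)) + 94) - 54 = ((1 - 2) + 94) - 54 = (-1 + 94) - 54 = 93 - 54 = 39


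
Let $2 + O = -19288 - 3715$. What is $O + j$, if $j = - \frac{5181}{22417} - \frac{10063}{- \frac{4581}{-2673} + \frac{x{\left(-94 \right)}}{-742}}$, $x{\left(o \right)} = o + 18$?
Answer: $- \frac{128062350427927}{4486202125} \approx -28546.0$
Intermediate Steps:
$x{\left(o \right)} = 18 + o$
$O = -23005$ ($O = -2 - 23003 = -23005$)
$j = - \frac{24857270542302}{4486202125}$ ($j = - \frac{5181}{22417} - \frac{10063}{- \frac{4581}{-2673} + \frac{18 - 94}{-742}} = \left(-5181\right) \frac{1}{22417} - \frac{10063}{\left(-4581\right) \left(- \frac{1}{2673}\right) - - \frac{38}{371}} = - \frac{5181}{22417} - \frac{10063}{\frac{509}{297} + \frac{38}{371}} = - \frac{5181}{22417} - \frac{10063}{\frac{200125}{110187}} = - \frac{5181}{22417} - \frac{1108811781}{200125} = - \frac{24857270542302}{4486202125} \approx -5540.8$)
$O + j = -23005 - \frac{24857270542302}{4486202125} = - \frac{128062350427927}{4486202125}$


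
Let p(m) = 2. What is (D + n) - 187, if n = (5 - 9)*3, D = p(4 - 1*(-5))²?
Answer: -195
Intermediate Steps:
D = 4 (D = 2² = 4)
n = -12 (n = -4*3 = -12)
(D + n) - 187 = (4 - 12) - 187 = -8 - 187 = -195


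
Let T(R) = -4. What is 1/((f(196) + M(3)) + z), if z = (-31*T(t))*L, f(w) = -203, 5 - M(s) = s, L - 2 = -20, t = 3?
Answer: -1/2433 ≈ -0.00041102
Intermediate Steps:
L = -18 (L = 2 - 20 = -18)
M(s) = 5 - s
z = -2232 (z = -31*(-4)*(-18) = 124*(-18) = -2232)
1/((f(196) + M(3)) + z) = 1/((-203 + (5 - 1*3)) - 2232) = 1/((-203 + (5 - 3)) - 2232) = 1/((-203 + 2) - 2232) = 1/(-201 - 2232) = 1/(-2433) = -1/2433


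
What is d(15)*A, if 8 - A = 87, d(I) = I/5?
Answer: -237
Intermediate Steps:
d(I) = I/5 (d(I) = I*(1/5) = I/5)
A = -79 (A = 8 - 1*87 = 8 - 87 = -79)
d(15)*A = ((1/5)*15)*(-79) = 3*(-79) = -237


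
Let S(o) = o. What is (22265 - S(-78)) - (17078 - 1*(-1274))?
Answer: 3991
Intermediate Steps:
(22265 - S(-78)) - (17078 - 1*(-1274)) = (22265 - 1*(-78)) - (17078 - 1*(-1274)) = (22265 + 78) - (17078 + 1274) = 22343 - 1*18352 = 22343 - 18352 = 3991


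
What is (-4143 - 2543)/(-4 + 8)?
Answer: -3343/2 ≈ -1671.5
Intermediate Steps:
(-4143 - 2543)/(-4 + 8) = -6686/4 = (¼)*(-6686) = -3343/2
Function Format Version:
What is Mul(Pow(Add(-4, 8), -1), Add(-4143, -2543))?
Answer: Rational(-3343, 2) ≈ -1671.5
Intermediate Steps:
Mul(Pow(Add(-4, 8), -1), Add(-4143, -2543)) = Mul(Pow(4, -1), -6686) = Mul(Rational(1, 4), -6686) = Rational(-3343, 2)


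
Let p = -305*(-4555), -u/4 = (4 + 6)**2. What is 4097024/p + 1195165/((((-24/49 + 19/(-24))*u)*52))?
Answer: 10405345967077/217738292200 ≈ 47.788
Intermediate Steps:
u = -400 (u = -4*(4 + 6)**2 = -4*10**2 = -4*100 = -400)
p = 1389275
4097024/p + 1195165/((((-24/49 + 19/(-24))*u)*52)) = 4097024/1389275 + 1195165/((((-24/49 + 19/(-24))*(-400))*52)) = 4097024*(1/1389275) + 1195165/((((-24*1/49 + 19*(-1/24))*(-400))*52)) = 4097024/1389275 + 1195165/((((-24/49 - 19/24)*(-400))*52)) = 4097024/1389275 + 1195165/((-1507/1176*(-400)*52)) = 4097024/1389275 + 1195165/(((75350/147)*52)) = 4097024/1389275 + 1195165/(3918200/147) = 4097024/1389275 + 1195165*(147/3918200) = 4097024/1389275 + 35137851/783640 = 10405345967077/217738292200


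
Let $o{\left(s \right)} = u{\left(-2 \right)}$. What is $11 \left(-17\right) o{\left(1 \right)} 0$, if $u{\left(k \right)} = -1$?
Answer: $0$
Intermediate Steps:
$o{\left(s \right)} = -1$
$11 \left(-17\right) o{\left(1 \right)} 0 = 11 \left(-17\right) \left(-1\right) 0 = \left(-187\right) \left(-1\right) 0 = 187 \cdot 0 = 0$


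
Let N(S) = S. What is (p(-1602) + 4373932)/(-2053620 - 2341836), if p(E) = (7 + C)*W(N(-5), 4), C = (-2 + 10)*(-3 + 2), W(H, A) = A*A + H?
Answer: -4373921/4395456 ≈ -0.99510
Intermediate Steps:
W(H, A) = H + A² (W(H, A) = A² + H = H + A²)
C = -8 (C = 8*(-1) = -8)
p(E) = -11 (p(E) = (7 - 8)*(-5 + 4²) = -(-5 + 16) = -1*11 = -11)
(p(-1602) + 4373932)/(-2053620 - 2341836) = (-11 + 4373932)/(-2053620 - 2341836) = 4373921/(-4395456) = 4373921*(-1/4395456) = -4373921/4395456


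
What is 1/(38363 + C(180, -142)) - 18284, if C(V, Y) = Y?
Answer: -698832763/38221 ≈ -18284.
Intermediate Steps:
1/(38363 + C(180, -142)) - 18284 = 1/(38363 - 142) - 18284 = 1/38221 - 18284 = -698832763/38221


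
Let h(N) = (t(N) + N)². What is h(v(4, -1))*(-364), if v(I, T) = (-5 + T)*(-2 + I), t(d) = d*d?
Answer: -6342336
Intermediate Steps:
t(d) = d²
h(N) = (N + N²)² (h(N) = (N² + N)² = (N + N²)²)
h(v(4, -1))*(-364) = ((10 - 5*4 - 2*(-1) + 4*(-1))²*(1 + (10 - 5*4 - 2*(-1) + 4*(-1)))²)*(-364) = ((10 - 20 + 2 - 4)²*(1 + (10 - 20 + 2 - 4))²)*(-364) = ((-12)²*(1 - 12)²)*(-364) = (144*(-11)²)*(-364) = (144*121)*(-364) = 17424*(-364) = -6342336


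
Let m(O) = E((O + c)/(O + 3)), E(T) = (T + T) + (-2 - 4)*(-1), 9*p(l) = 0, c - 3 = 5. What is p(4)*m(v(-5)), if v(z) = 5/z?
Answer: 0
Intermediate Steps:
c = 8 (c = 3 + 5 = 8)
p(l) = 0 (p(l) = (⅑)*0 = 0)
E(T) = 6 + 2*T (E(T) = 2*T - 6*(-1) = 2*T + 6 = 6 + 2*T)
m(O) = 6 + 2*(8 + O)/(3 + O) (m(O) = 6 + 2*((O + 8)/(O + 3)) = 6 + 2*((8 + O)/(3 + O)) = 6 + 2*(8 + O)/(3 + O))
p(4)*m(v(-5)) = 0*(2*(17 + 4*(5/(-5)))/(3 + 5/(-5))) = 0*(2*(17 + 4*(5*(-⅕)))/(3 + 5*(-⅕))) = 0*(2*(17 + 4*(-1))/(3 - 1)) = 0*(2*(17 - 4)/2) = 0*(2*(½)*13) = 0*13 = 0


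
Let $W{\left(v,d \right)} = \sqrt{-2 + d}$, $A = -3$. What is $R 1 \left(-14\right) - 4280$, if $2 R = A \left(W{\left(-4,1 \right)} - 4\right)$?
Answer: $-4364 + 21 i \approx -4364.0 + 21.0 i$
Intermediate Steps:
$R = 6 - \frac{3 i}{2}$ ($R = \frac{\left(-3\right) \left(\sqrt{-2 + 1} - 4\right)}{2} = \frac{\left(-3\right) \left(\sqrt{-1} - 4\right)}{2} = \frac{\left(-3\right) \left(i - 4\right)}{2} = \frac{\left(-3\right) \left(-4 + i\right)}{2} = \frac{12 - 3 i}{2} = 6 - \frac{3 i}{2} \approx 6.0 - 1.5 i$)
$R 1 \left(-14\right) - 4280 = \left(6 - \frac{3 i}{2}\right) 1 \left(-14\right) - 4280 = \left(6 - \frac{3 i}{2}\right) \left(-14\right) - 4280 = \left(-84 + 21 i\right) - 4280 = -4364 + 21 i$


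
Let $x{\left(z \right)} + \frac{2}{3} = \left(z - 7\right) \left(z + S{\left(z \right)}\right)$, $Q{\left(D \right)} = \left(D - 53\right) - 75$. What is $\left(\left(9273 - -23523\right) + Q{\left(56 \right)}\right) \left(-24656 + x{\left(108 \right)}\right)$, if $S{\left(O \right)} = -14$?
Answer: $-496183104$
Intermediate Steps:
$Q{\left(D \right)} = -128 + D$ ($Q{\left(D \right)} = \left(-53 + D\right) - 75 = -128 + D$)
$x{\left(z \right)} = - \frac{2}{3} + \left(-14 + z\right) \left(-7 + z\right)$ ($x{\left(z \right)} = - \frac{2}{3} + \left(z - 7\right) \left(z - 14\right) = - \frac{2}{3} + \left(-7 + z\right) \left(-14 + z\right) = - \frac{2}{3} + \left(-14 + z\right) \left(-7 + z\right)$)
$\left(\left(9273 - -23523\right) + Q{\left(56 \right)}\right) \left(-24656 + x{\left(108 \right)}\right) = \left(\left(9273 - -23523\right) + \left(-128 + 56\right)\right) \left(-24656 + \left(\frac{292}{3} + 108^{2} - 2268\right)\right) = \left(\left(9273 + 23523\right) - 72\right) \left(-24656 + \left(\frac{292}{3} + 11664 - 2268\right)\right) = \left(32796 - 72\right) \left(-24656 + \frac{28480}{3}\right) = 32724 \left(- \frac{45488}{3}\right) = -496183104$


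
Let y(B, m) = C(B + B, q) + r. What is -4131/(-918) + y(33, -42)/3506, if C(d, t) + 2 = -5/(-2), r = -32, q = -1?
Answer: 31491/7012 ≈ 4.4910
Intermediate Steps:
C(d, t) = 1/2 (C(d, t) = -2 - 5/(-2) = -2 - 5*(-1/2) = -2 + 5/2 = 1/2)
y(B, m) = -63/2 (y(B, m) = 1/2 - 32 = -63/2)
-4131/(-918) + y(33, -42)/3506 = -4131/(-918) - 63/2/3506 = -4131*(-1/918) - 63/2*1/3506 = 9/2 - 63/7012 = 31491/7012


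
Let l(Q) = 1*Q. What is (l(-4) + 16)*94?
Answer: 1128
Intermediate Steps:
l(Q) = Q
(l(-4) + 16)*94 = (-4 + 16)*94 = 12*94 = 1128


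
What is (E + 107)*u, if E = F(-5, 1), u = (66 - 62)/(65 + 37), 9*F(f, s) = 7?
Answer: 1940/459 ≈ 4.2266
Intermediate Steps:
F(f, s) = 7/9 (F(f, s) = (1/9)*7 = 7/9)
u = 2/51 (u = 4/102 = 4*(1/102) = 2/51 ≈ 0.039216)
E = 7/9 ≈ 0.77778
(E + 107)*u = (7/9 + 107)*(2/51) = (970/9)*(2/51) = 1940/459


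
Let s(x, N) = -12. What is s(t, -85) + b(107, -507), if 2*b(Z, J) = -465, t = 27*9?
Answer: -489/2 ≈ -244.50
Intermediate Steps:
t = 243
b(Z, J) = -465/2 (b(Z, J) = (½)*(-465) = -465/2)
s(t, -85) + b(107, -507) = -12 - 465/2 = -489/2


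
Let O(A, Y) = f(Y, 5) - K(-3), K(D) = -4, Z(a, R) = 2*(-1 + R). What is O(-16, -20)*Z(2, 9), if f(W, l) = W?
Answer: -256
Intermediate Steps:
Z(a, R) = -2 + 2*R
O(A, Y) = 4 + Y (O(A, Y) = Y - 1*(-4) = Y + 4 = 4 + Y)
O(-16, -20)*Z(2, 9) = (4 - 20)*(-2 + 2*9) = -16*(-2 + 18) = -16*16 = -256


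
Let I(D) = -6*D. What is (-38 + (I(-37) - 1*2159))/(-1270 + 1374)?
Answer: -1975/104 ≈ -18.990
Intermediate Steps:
(-38 + (I(-37) - 1*2159))/(-1270 + 1374) = (-38 + (-6*(-37) - 1*2159))/(-1270 + 1374) = (-38 + (222 - 2159))/104 = (-38 - 1937)*(1/104) = -1975*1/104 = -1975/104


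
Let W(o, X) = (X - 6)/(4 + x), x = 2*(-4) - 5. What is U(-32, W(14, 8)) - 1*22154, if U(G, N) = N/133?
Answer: -26518340/1197 ≈ -22154.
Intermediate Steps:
x = -13 (x = -8 - 5 = -13)
W(o, X) = ⅔ - X/9 (W(o, X) = (X - 6)/(4 - 13) = (-6 + X)/(-9) = (-6 + X)*(-⅑) = ⅔ - X/9)
U(G, N) = N/133 (U(G, N) = N*(1/133) = N/133)
U(-32, W(14, 8)) - 1*22154 = (⅔ - ⅑*8)/133 - 1*22154 = (⅔ - 8/9)/133 - 22154 = (1/133)*(-2/9) - 22154 = -2/1197 - 22154 = -26518340/1197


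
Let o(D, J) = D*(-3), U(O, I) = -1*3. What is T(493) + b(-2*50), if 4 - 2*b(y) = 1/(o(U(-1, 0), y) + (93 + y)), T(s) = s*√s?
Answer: 7/4 + 493*√493 ≈ 10948.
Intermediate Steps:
U(O, I) = -3
T(s) = s^(3/2)
o(D, J) = -3*D
b(y) = 2 - 1/(2*(102 + y)) (b(y) = 2 - 1/(2*(-3*(-3) + (93 + y))) = 2 - 1/(2*(9 + (93 + y))) = 2 - 1/(2*(102 + y)))
T(493) + b(-2*50) = 493^(3/2) + (407 + 4*(-2*50))/(2*(102 - 2*50)) = 493*√493 + (407 + 4*(-100))/(2*(102 - 100)) = 493*√493 + (½)*(407 - 400)/2 = 493*√493 + (½)*(½)*7 = 493*√493 + 7/4 = 7/4 + 493*√493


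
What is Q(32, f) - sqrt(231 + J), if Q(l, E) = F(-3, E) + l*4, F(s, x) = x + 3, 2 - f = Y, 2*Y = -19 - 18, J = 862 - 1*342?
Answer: 303/2 - sqrt(751) ≈ 124.10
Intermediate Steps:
J = 520 (J = 862 - 342 = 520)
Y = -37/2 (Y = (-19 - 18)/2 = (1/2)*(-37) = -37/2 ≈ -18.500)
f = 41/2 (f = 2 - 1*(-37/2) = 2 + 37/2 = 41/2 ≈ 20.500)
F(s, x) = 3 + x
Q(l, E) = 3 + E + 4*l (Q(l, E) = (3 + E) + l*4 = (3 + E) + 4*l = 3 + E + 4*l)
Q(32, f) - sqrt(231 + J) = (3 + 41/2 + 4*32) - sqrt(231 + 520) = (3 + 41/2 + 128) - sqrt(751) = 303/2 - sqrt(751)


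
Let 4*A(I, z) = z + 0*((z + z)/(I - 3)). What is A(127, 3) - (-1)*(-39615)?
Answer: -158457/4 ≈ -39614.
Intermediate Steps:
A(I, z) = z/4 (A(I, z) = (z + 0*((z + z)/(I - 3)))/4 = (z + 0*((2*z)/(-3 + I)))/4 = (z + 0*(2*z/(-3 + I)))/4 = (z + 0)/4 = z/4)
A(127, 3) - (-1)*(-39615) = (¼)*3 - (-1)*(-39615) = ¾ - 1*39615 = ¾ - 39615 = -158457/4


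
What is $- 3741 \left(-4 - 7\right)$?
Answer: $41151$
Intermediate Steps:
$- 3741 \left(-4 - 7\right) = \left(-3741\right) \left(-11\right) = 41151$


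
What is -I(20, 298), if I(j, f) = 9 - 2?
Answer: -7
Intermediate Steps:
I(j, f) = 7
-I(20, 298) = -1*7 = -7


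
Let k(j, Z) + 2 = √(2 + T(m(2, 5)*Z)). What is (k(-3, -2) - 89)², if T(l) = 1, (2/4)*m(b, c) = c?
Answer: (91 - √3)² ≈ 7968.8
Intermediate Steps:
m(b, c) = 2*c
k(j, Z) = -2 + √3 (k(j, Z) = -2 + √(2 + 1) = -2 + √3)
(k(-3, -2) - 89)² = ((-2 + √3) - 89)² = (-91 + √3)²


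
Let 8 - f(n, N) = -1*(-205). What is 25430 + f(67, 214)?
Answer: 25233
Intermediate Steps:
f(n, N) = -197 (f(n, N) = 8 - (-1)*(-205) = 8 - 1*205 = 8 - 205 = -197)
25430 + f(67, 214) = 25430 - 197 = 25233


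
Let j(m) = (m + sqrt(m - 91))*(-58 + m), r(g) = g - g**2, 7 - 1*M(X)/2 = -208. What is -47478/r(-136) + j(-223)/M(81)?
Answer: 296988139/2002940 - 281*I*sqrt(314)/430 ≈ 148.28 - 11.58*I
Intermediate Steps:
M(X) = 430 (M(X) = 14 - 2*(-208) = 14 + 416 = 430)
j(m) = (-58 + m)*(m + sqrt(-91 + m)) (j(m) = (m + sqrt(-91 + m))*(-58 + m) = (-58 + m)*(m + sqrt(-91 + m)))
-47478/r(-136) + j(-223)/M(81) = -47478*(-1/(136*(1 - 1*(-136)))) + ((-223)**2 - 58*(-223) - 58*sqrt(-91 - 223) - 223*sqrt(-91 - 223))/430 = -47478*(-1/(136*(1 + 136))) + (49729 + 12934 - 58*I*sqrt(314) - 223*I*sqrt(314))*(1/430) = -47478/((-136*137)) + (49729 + 12934 - 58*I*sqrt(314) - 223*I*sqrt(314))*(1/430) = -47478/(-18632) + (49729 + 12934 - 58*I*sqrt(314) - 223*I*sqrt(314))*(1/430) = -47478*(-1/18632) + (62663 - 281*I*sqrt(314))*(1/430) = 23739/9316 + (62663/430 - 281*I*sqrt(314)/430) = 296988139/2002940 - 281*I*sqrt(314)/430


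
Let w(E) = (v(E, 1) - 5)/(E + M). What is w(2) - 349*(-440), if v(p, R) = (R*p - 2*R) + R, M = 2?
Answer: 153559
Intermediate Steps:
v(p, R) = -R + R*p (v(p, R) = (-2*R + R*p) + R = -R + R*p)
w(E) = (-6 + E)/(2 + E) (w(E) = (1*(-1 + E) - 5)/(E + 2) = ((-1 + E) - 5)/(2 + E) = (-6 + E)/(2 + E))
w(2) - 349*(-440) = (-6 + 2)/(2 + 2) - 349*(-440) = -4/4 + 153560 = (¼)*(-4) + 153560 = -1 + 153560 = 153559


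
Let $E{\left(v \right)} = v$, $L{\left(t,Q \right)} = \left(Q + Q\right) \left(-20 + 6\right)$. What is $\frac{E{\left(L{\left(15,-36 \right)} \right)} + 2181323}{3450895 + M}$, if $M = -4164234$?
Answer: $- \frac{2182331}{713339} \approx -3.0593$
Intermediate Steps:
$L{\left(t,Q \right)} = - 28 Q$ ($L{\left(t,Q \right)} = 2 Q \left(-14\right) = - 28 Q$)
$\frac{E{\left(L{\left(15,-36 \right)} \right)} + 2181323}{3450895 + M} = \frac{\left(-28\right) \left(-36\right) + 2181323}{3450895 - 4164234} = \frac{1008 + 2181323}{-713339} = 2182331 \left(- \frac{1}{713339}\right) = - \frac{2182331}{713339}$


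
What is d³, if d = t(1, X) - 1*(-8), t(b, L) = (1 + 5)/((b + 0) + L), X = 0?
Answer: 2744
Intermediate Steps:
t(b, L) = 6/(L + b) (t(b, L) = 6/(b + L) = 6/(L + b))
d = 14 (d = 6/(0 + 1) - 1*(-8) = 6/1 + 8 = 6*1 + 8 = 6 + 8 = 14)
d³ = 14³ = 2744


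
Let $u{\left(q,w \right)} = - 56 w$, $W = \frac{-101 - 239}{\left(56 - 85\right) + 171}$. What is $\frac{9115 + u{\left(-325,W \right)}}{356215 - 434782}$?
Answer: $- \frac{218895}{1859419} \approx -0.11772$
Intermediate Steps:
$W = - \frac{170}{71}$ ($W = - \frac{340}{\left(56 - 85\right) + 171} = - \frac{340}{-29 + 171} = - \frac{340}{142} = \left(-340\right) \frac{1}{142} = - \frac{170}{71} \approx -2.3944$)
$\frac{9115 + u{\left(-325,W \right)}}{356215 - 434782} = \frac{9115 - - \frac{9520}{71}}{356215 - 434782} = \frac{9115 + \frac{9520}{71}}{-78567} = \frac{656685}{71} \left(- \frac{1}{78567}\right) = - \frac{218895}{1859419}$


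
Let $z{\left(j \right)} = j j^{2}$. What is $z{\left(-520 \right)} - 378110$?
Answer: $-140986110$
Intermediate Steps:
$z{\left(j \right)} = j^{3}$
$z{\left(-520 \right)} - 378110 = \left(-520\right)^{3} - 378110 = -140608000 - 378110 = -140986110$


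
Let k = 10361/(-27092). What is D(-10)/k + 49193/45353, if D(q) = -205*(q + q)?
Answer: -387474966379/36146341 ≈ -10720.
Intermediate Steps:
D(q) = -410*q
k = -797/2084 (k = 10361*(-1/27092) = -797/2084 ≈ -0.38244)
D(-10)/k + 49193/45353 = (-410*(-10))/(-797/2084) + 49193/45353 = 4100*(-2084/797) + 49193*(1/45353) = -8544400/797 + 49193/45353 = -387474966379/36146341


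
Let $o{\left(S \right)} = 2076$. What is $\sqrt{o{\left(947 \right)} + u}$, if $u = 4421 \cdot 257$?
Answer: $\sqrt{1138273} \approx 1066.9$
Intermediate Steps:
$u = 1136197$
$\sqrt{o{\left(947 \right)} + u} = \sqrt{2076 + 1136197} = \sqrt{1138273}$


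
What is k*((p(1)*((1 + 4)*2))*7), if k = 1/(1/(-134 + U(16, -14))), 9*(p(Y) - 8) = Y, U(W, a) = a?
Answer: -756280/9 ≈ -84031.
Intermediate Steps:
p(Y) = 8 + Y/9
k = -148 (k = 1/(1/(-134 - 14)) = 1/(1/(-148)) = 1/(-1/148) = -148)
k*((p(1)*((1 + 4)*2))*7) = -148*(8 + (⅑)*1)*((1 + 4)*2)*7 = -148*(8 + ⅑)*(5*2)*7 = -148*(73/9)*10*7 = -108040*7/9 = -148*5110/9 = -756280/9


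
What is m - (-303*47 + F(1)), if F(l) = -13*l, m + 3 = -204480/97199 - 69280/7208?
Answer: 17563716299/1233469 ≈ 14239.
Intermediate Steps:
m = -18150827/1233469 (m = -3 + (-204480/97199 - 69280/7208) = -3 + (-204480*1/97199 - 69280*1/7208) = -3 + (-2880/1369 - 8660/901) = -3 - 14450420/1233469 = -18150827/1233469 ≈ -14.715)
m - (-303*47 + F(1)) = -18150827/1233469 - (-303*47 - 13*1) = -18150827/1233469 - (-14241 - 13) = -18150827/1233469 - 1*(-14254) = -18150827/1233469 + 14254 = 17563716299/1233469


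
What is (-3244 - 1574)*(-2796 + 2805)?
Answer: -43362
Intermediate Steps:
(-3244 - 1574)*(-2796 + 2805) = -4818*9 = -43362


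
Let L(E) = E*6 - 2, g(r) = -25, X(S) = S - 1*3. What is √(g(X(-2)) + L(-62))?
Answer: I*√399 ≈ 19.975*I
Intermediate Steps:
X(S) = -3 + S (X(S) = S - 3 = -3 + S)
L(E) = -2 + 6*E (L(E) = 6*E - 2 = -2 + 6*E)
√(g(X(-2)) + L(-62)) = √(-25 + (-2 + 6*(-62))) = √(-25 + (-2 - 372)) = √(-25 - 374) = √(-399) = I*√399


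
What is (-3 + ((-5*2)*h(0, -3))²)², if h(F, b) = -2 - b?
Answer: 9409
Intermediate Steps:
(-3 + ((-5*2)*h(0, -3))²)² = (-3 + ((-5*2)*(-2 - 1*(-3)))²)² = (-3 + (-10*(-2 + 3))²)² = (-3 + (-10*1)²)² = (-3 + (-10)²)² = (-3 + 100)² = 97² = 9409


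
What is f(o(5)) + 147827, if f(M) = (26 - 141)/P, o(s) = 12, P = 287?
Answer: 42426234/287 ≈ 1.4783e+5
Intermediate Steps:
f(M) = -115/287 (f(M) = (26 - 141)/287 = -115*1/287 = -115/287)
f(o(5)) + 147827 = -115/287 + 147827 = 42426234/287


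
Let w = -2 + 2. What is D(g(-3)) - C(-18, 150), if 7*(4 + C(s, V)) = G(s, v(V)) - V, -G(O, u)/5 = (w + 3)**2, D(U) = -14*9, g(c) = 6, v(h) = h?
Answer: -659/7 ≈ -94.143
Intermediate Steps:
D(U) = -126
w = 0
G(O, u) = -45 (G(O, u) = -5*(0 + 3)**2 = -5*3**2 = -5*9 = -45)
C(s, V) = -73/7 - V/7 (C(s, V) = -4 + (-45 - V)/7 = -4 + (-45/7 - V/7) = -73/7 - V/7)
D(g(-3)) - C(-18, 150) = -126 - (-73/7 - 1/7*150) = -126 - (-73/7 - 150/7) = -126 - 1*(-223/7) = -126 + 223/7 = -659/7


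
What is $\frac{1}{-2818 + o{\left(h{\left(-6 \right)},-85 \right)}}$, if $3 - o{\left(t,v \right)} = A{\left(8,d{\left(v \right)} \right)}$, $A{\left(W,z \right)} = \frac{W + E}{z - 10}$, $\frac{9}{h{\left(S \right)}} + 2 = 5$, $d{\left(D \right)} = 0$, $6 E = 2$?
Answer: $- \frac{6}{16885} \approx -0.00035535$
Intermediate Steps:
$E = \frac{1}{3}$ ($E = \frac{1}{6} \cdot 2 = \frac{1}{3} \approx 0.33333$)
$h{\left(S \right)} = 3$ ($h{\left(S \right)} = \frac{9}{-2 + 5} = \frac{9}{3} = 9 \cdot \frac{1}{3} = 3$)
$A{\left(W,z \right)} = \frac{\frac{1}{3} + W}{-10 + z}$ ($A{\left(W,z \right)} = \frac{W + \frac{1}{3}}{z - 10} = \frac{\frac{1}{3} + W}{-10 + z}$)
$o{\left(t,v \right)} = \frac{23}{6}$ ($o{\left(t,v \right)} = 3 - \frac{\frac{1}{3} + 8}{-10 + 0} = 3 - \frac{1}{-10} \cdot \frac{25}{3} = 3 - \left(- \frac{1}{10}\right) \frac{25}{3} = 3 - - \frac{5}{6} = 3 + \frac{5}{6} = \frac{23}{6}$)
$\frac{1}{-2818 + o{\left(h{\left(-6 \right)},-85 \right)}} = \frac{1}{-2818 + \frac{23}{6}} = \frac{1}{- \frac{16885}{6}} = - \frac{6}{16885}$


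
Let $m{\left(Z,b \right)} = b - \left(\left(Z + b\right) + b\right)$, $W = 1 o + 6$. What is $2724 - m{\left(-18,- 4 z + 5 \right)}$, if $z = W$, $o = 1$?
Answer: $2683$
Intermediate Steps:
$W = 7$ ($W = 1 \cdot 1 + 6 = 1 + 6 = 7$)
$z = 7$
$m{\left(Z,b \right)} = - Z - b$ ($m{\left(Z,b \right)} = b - \left(Z + 2 b\right) = - Z - b$)
$2724 - m{\left(-18,- 4 z + 5 \right)} = 2724 - \left(\left(-1\right) \left(-18\right) - \left(\left(-4\right) 7 + 5\right)\right) = 2724 - \left(18 - \left(-28 + 5\right)\right) = 2724 - \left(18 - -23\right) = 2724 - \left(18 + 23\right) = 2724 - 41 = 2683$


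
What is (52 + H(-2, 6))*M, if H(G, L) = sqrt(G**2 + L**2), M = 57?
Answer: 2964 + 114*sqrt(10) ≈ 3324.5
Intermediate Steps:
(52 + H(-2, 6))*M = (52 + sqrt((-2)**2 + 6**2))*57 = (52 + sqrt(4 + 36))*57 = (52 + sqrt(40))*57 = (52 + 2*sqrt(10))*57 = 2964 + 114*sqrt(10)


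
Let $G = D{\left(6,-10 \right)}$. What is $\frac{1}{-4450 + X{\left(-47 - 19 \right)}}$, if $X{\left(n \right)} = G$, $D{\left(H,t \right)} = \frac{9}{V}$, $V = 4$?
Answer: $- \frac{4}{17791} \approx -0.00022483$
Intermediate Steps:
$D{\left(H,t \right)} = \frac{9}{4}$
$G = \frac{9}{4} \approx 2.25$
$X{\left(n \right)} = \frac{9}{4}$
$\frac{1}{-4450 + X{\left(-47 - 19 \right)}} = \frac{1}{-4450 + \frac{9}{4}} = \frac{1}{- \frac{17791}{4}} = - \frac{4}{17791}$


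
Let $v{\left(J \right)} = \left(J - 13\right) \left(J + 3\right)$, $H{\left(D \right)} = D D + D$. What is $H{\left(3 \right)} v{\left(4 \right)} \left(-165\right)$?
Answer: $124740$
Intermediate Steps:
$H{\left(D \right)} = D + D^{2}$ ($H{\left(D \right)} = D^{2} + D = D + D^{2}$)
$v{\left(J \right)} = \left(-13 + J\right) \left(3 + J\right)$
$H{\left(3 \right)} v{\left(4 \right)} \left(-165\right) = 3 \left(1 + 3\right) \left(-39 + 4^{2} - 40\right) \left(-165\right) = 3 \cdot 4 \left(-39 + 16 - 40\right) \left(-165\right) = 12 \left(-63\right) \left(-165\right) = \left(-756\right) \left(-165\right) = 124740$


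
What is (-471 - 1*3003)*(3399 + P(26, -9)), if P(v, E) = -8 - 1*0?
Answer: -11780334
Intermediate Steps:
P(v, E) = -8 (P(v, E) = -8 + 0 = -8)
(-471 - 1*3003)*(3399 + P(26, -9)) = (-471 - 1*3003)*(3399 - 8) = (-471 - 3003)*3391 = -3474*3391 = -11780334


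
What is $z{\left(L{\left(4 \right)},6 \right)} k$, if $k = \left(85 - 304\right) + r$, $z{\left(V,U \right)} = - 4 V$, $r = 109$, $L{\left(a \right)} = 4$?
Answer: $1760$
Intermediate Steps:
$k = -110$ ($k = \left(85 - 304\right) + 109 = -219 + 109 = -110$)
$z{\left(L{\left(4 \right)},6 \right)} k = \left(-4\right) 4 \left(-110\right) = \left(-16\right) \left(-110\right) = 1760$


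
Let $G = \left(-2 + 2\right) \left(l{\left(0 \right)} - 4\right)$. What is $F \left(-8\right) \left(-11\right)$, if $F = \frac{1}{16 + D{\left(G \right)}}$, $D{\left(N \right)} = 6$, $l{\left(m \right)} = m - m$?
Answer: $4$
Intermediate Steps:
$l{\left(m \right)} = 0$
$G = 0$ ($G = \left(-2 + 2\right) \left(0 - 4\right) = 0 \left(-4\right) = 0$)
$F = \frac{1}{22}$ ($F = \frac{1}{16 + 6} = \frac{1}{22} \approx 0.045455$)
$F \left(-8\right) \left(-11\right) = \frac{1}{22} \left(-8\right) \left(-11\right) = \left(- \frac{4}{11}\right) \left(-11\right) = 4$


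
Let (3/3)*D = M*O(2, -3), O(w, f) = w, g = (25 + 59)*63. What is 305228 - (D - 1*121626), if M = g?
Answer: 416270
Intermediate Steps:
g = 5292 (g = 84*63 = 5292)
M = 5292
D = 10584 (D = 5292*2 = 10584)
305228 - (D - 1*121626) = 305228 - (10584 - 1*121626) = 305228 - (10584 - 121626) = 305228 - 1*(-111042) = 305228 + 111042 = 416270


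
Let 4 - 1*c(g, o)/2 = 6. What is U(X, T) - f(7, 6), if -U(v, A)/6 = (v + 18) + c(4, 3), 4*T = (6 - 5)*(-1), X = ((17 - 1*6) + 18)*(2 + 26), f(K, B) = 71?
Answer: -5027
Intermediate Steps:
c(g, o) = -4 (c(g, o) = 8 - 2*6 = 8 - 12 = -4)
X = 812 (X = ((17 - 6) + 18)*28 = (11 + 18)*28 = 29*28 = 812)
T = -¼ (T = ((6 - 5)*(-1))/4 = (1*(-1))/4 = (¼)*(-1) = -¼ ≈ -0.25000)
U(v, A) = -84 - 6*v (U(v, A) = -6*((v + 18) - 4) = -6*((18 + v) - 4) = -6*(14 + v) = -84 - 6*v)
U(X, T) - f(7, 6) = (-84 - 6*812) - 1*71 = (-84 - 4872) - 71 = -4956 - 71 = -5027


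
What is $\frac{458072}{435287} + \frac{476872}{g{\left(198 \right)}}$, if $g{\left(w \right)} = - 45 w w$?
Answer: $\frac{13648756334}{17452832265} \approx 0.78204$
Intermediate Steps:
$g{\left(w \right)} = - 45 w^{2}$
$\frac{458072}{435287} + \frac{476872}{g{\left(198 \right)}} = \frac{458072}{435287} + \frac{476872}{\left(-45\right) 198^{2}} = 458072 \cdot \frac{1}{435287} + \frac{476872}{\left(-45\right) 39204} = \frac{458072}{435287} + \frac{476872}{-1764180} = \frac{458072}{435287} + 476872 \left(- \frac{1}{1764180}\right) = \frac{458072}{435287} - \frac{10838}{40095} = \frac{13648756334}{17452832265}$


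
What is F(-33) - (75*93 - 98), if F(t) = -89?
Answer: -6966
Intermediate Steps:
F(-33) - (75*93 - 98) = -89 - (75*93 - 98) = -89 - (6975 - 98) = -89 - 1*6877 = -89 - 6877 = -6966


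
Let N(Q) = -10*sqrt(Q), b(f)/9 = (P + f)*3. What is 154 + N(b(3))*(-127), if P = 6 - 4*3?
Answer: 154 + 11430*I ≈ 154.0 + 11430.0*I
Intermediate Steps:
P = -6 (P = 6 - 12 = -6)
b(f) = -162 + 27*f (b(f) = 9*((-6 + f)*3) = 9*(-18 + 3*f) = -162 + 27*f)
154 + N(b(3))*(-127) = 154 - 10*sqrt(-162 + 27*3)*(-127) = 154 - 10*sqrt(-162 + 81)*(-127) = 154 - 90*I*(-127) = 154 + 11430*I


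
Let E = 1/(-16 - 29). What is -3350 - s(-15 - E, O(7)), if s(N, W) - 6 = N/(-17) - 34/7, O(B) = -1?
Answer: -17950088/5355 ≈ -3352.0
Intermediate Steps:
E = -1/45 (E = 1/(-45) = -1/45 ≈ -0.022222)
s(N, W) = 8/7 - N/17 (s(N, W) = 6 + (N/(-17) - 34/7) = 6 + (N*(-1/17) - 34*⅐) = 6 + (-N/17 - 34/7) = 6 + (-34/7 - N/17) = 8/7 - N/17)
-3350 - s(-15 - E, O(7)) = -3350 - (8/7 - (-15 - 1*(-1/45))/17) = -3350 - (8/7 - (-15 + 1/45)/17) = -3350 - (8/7 - 1/17*(-674/45)) = -3350 - (8/7 + 674/765) = -3350 - 1*10838/5355 = -3350 - 10838/5355 = -17950088/5355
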